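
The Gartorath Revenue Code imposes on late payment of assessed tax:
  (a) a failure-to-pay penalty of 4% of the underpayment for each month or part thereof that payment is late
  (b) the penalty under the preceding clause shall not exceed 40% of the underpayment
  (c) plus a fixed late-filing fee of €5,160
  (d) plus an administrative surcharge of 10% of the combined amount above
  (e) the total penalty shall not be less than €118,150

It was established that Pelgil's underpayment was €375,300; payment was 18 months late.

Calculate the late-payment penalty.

Accrued rate: 4% × 18 = 72%, capped at 40% → 40%
Failure-to-pay penalty: 40% of €375,300 = €150,120
Penalty before surcharge: €150,120 + €5,160 = €155,280
Administrative surcharge: 10% of €155,280 = €15,528
Total penalty: €155,280 + €15,528 = €170,808
Minimum €118,150: €170,808 meets the minimum, no increase.

€170,808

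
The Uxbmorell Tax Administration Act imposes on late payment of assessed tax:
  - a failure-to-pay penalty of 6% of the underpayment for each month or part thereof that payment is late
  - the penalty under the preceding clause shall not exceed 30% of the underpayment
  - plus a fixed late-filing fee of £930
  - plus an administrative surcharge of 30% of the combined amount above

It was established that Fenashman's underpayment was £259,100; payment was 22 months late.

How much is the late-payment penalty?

Accrued rate: 6% × 22 = 132%, capped at 30% → 30%
Failure-to-pay penalty: 30% of £259,100 = £77,730
Penalty before surcharge: £77,730 + £930 = £78,660
Administrative surcharge: 30% of £78,660 = £23,598
Total penalty: £78,660 + £23,598 = £102,258

£102,258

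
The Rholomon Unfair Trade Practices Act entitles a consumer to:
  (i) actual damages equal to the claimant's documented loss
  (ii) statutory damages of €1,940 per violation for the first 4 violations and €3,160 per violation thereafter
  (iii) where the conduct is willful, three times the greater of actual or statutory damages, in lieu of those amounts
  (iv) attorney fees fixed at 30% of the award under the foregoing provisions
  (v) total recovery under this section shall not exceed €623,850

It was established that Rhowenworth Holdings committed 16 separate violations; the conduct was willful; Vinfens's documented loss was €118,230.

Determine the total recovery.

First 4 violations: 4 × €1,940 = €7,760
Remaining violations: (16 − 4) × €3,160 = €37,920
Statutory damages: €7,760 + €37,920 = €45,680
Greater of actual damages (€118,230) or statutory damages (€45,680): €118,230
Trebled: 3 × €118,230 = €354,690
Attorney fees: 30% of €354,690 = €106,407
Total before cap: €354,690 + €106,407 = €461,097
Cap at €623,850: €461,097 is within the cap, no reduction.

€461,097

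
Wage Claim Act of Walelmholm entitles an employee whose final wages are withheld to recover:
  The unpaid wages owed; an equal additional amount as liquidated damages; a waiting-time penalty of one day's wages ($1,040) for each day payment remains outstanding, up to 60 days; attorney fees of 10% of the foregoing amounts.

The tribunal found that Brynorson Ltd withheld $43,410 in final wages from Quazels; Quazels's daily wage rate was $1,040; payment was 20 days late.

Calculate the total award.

$118,382

Liquidated damages (equal amount): $43,410
Penalty days: min(20, 60) = 20
Waiting-time penalty: 20 × $1,040 = $20,800
Subtotal: $43,410 + $43,410 + $20,800 = $107,620
Attorney fees: 10% of $107,620 = $10,762
Total award: $107,620 + $10,762 = $118,382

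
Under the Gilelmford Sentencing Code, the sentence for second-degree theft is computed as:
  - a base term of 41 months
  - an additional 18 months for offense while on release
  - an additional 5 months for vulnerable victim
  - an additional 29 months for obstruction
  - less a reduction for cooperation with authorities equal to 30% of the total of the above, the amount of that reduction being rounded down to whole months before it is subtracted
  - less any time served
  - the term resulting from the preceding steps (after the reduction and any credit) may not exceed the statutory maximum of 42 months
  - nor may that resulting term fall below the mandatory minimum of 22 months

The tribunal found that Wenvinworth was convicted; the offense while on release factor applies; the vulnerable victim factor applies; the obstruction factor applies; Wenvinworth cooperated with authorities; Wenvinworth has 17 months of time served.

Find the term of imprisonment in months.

Offense while on release enhancement: +18 months
Vulnerable victim enhancement: +5 months
Obstruction enhancement: +29 months
Adjusted term: 41 months + 18 months + 5 months + 29 months = 93 months
Cooperation with authorities reduction: 30% of 93 months = 27 months (rounded down)
After reduction: 93 − 27 = 66 months
Less time served: 66 months − 17 months = 49 months
Cap at 42 months: 49 months exceeds the cap → 42 months
Minimum 22 months: 42 months meets the minimum, no increase.

42 months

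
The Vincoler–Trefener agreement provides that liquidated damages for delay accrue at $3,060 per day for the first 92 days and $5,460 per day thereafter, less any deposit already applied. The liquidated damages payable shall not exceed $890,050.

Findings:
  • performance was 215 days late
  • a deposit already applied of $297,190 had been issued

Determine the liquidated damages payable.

$655,910

First 92 days: 92 × $3,060 = $281,520
Remaining days: (215 − 92) × $5,460 = $671,580
Accrued per-day damages: $281,520 + $671,580 = $953,100
Less deposit already applied: $953,100 − $297,190 = $655,910
Cap at $890,050: $655,910 is within the cap, no reduction.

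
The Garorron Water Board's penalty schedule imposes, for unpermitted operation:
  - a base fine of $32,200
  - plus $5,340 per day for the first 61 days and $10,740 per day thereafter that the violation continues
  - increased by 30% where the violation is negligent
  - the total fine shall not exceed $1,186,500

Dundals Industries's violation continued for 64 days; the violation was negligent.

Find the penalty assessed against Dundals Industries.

$507,208

First 61 days: 61 × $5,340 = $325,740
Remaining days: (64 − 61) × $10,740 = $32,220
Per-day component: $325,740 + $32,220 = $357,960
Base plus per-day: $32,200 + $357,960 = $390,160
Enhancement: 30% of $390,160 = $117,048
Enhanced fine: $390,160 + $117,048 = $507,208
Cap at $1,186,500: $507,208 is within the cap, no reduction.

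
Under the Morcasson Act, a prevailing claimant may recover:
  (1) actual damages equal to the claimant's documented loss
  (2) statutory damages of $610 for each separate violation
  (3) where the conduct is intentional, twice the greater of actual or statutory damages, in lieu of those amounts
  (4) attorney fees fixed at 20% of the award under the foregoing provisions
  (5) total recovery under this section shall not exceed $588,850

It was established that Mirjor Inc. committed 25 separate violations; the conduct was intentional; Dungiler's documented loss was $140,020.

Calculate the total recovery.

Statutory damages: 25 × $610 = $15,250
Greater of actual damages ($140,020) or statutory damages ($15,250): $140,020
Doubled: 2 × $140,020 = $280,040
Attorney fees: 20% of $280,040 = $56,008
Total before cap: $280,040 + $56,008 = $336,048
Cap at $588,850: $336,048 is within the cap, no reduction.

$336,048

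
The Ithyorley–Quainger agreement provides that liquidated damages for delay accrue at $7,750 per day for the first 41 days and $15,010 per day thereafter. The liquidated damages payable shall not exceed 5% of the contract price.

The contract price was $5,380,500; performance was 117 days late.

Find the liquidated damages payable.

First 41 days: 41 × $7,750 = $317,750
Remaining days: (117 − 41) × $15,010 = $1,140,760
Accrued per-day damages: $317,750 + $1,140,760 = $1,458,510
Cap: 5% of $5,380,500 = $269,025
Cap at $269,025: $1,458,510 exceeds the cap → $269,025

$269,025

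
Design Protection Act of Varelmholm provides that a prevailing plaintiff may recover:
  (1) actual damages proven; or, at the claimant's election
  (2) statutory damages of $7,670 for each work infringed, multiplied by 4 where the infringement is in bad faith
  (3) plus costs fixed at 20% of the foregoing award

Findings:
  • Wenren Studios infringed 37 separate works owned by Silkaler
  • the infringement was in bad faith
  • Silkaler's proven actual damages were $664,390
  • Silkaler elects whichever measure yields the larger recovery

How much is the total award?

$1,362,192

Statutory damages: 37 × $7,670 = $283,790
Multiplied by 4: 4 × $283,790 = $1,135,160
Greater of actual damages ($664,390) or enhanced statutory damages ($1,135,160): $1,135,160
Costs: 20% of $1,135,160 = $227,032
Award plus costs: $1,135,160 + $227,032 = $1,362,192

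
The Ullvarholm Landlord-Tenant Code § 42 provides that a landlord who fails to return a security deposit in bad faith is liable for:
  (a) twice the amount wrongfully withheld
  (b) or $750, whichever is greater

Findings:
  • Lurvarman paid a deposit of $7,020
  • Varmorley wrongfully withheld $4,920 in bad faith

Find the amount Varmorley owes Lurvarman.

$9,840

Doubled: 2 × $4,920 = $9,840
Minimum $750: $9,840 meets the minimum, no increase.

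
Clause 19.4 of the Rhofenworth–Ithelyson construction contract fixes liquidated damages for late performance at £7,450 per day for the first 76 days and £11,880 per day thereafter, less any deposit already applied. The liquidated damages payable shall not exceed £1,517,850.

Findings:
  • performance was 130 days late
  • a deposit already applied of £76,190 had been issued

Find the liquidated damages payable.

First 76 days: 76 × £7,450 = £566,200
Remaining days: (130 − 76) × £11,880 = £641,520
Accrued per-day damages: £566,200 + £641,520 = £1,207,720
Less deposit already applied: £1,207,720 − £76,190 = £1,131,530
Cap at £1,517,850: £1,131,530 is within the cap, no reduction.

£1,131,530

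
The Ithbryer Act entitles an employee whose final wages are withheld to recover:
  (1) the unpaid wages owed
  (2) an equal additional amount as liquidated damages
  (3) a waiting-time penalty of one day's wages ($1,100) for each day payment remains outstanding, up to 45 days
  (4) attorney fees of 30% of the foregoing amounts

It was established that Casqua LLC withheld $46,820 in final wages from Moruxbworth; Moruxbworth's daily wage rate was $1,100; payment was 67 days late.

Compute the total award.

$186,082

Liquidated damages (equal amount): $46,820
Penalty days: min(67, 45) = 45
Waiting-time penalty: 45 × $1,100 = $49,500
Subtotal: $46,820 + $46,820 + $49,500 = $143,140
Attorney fees: 30% of $143,140 = $42,942
Total award: $143,140 + $42,942 = $186,082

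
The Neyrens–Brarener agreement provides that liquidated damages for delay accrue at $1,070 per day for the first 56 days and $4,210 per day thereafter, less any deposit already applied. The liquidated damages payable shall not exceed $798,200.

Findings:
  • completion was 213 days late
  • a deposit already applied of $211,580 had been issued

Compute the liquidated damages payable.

$509,310

First 56 days: 56 × $1,070 = $59,920
Remaining days: (213 − 56) × $4,210 = $660,970
Accrued per-day damages: $59,920 + $660,970 = $720,890
Less deposit already applied: $720,890 − $211,580 = $509,310
Cap at $798,200: $509,310 is within the cap, no reduction.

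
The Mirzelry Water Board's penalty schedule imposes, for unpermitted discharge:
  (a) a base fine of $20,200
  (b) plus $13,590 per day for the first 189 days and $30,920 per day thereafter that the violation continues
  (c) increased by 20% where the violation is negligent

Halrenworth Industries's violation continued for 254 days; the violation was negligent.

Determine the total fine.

First 189 days: 189 × $13,590 = $2,568,510
Remaining days: (254 − 189) × $30,920 = $2,009,800
Per-day component: $2,568,510 + $2,009,800 = $4,578,310
Base plus per-day: $20,200 + $4,578,310 = $4,598,510
Enhancement: 20% of $4,598,510 = $919,702
Enhanced fine: $4,598,510 + $919,702 = $5,518,212

$5,518,212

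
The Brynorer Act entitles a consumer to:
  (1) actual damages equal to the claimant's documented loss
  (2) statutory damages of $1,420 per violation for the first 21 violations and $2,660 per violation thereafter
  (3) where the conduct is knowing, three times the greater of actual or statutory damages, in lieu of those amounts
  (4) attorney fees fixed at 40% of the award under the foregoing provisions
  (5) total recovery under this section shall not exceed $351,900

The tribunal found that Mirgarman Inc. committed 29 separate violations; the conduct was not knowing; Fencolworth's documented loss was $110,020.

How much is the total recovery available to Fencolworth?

$225,568

First 21 violations: 21 × $1,420 = $29,820
Remaining violations: (29 − 21) × $2,660 = $21,280
Statutory damages: $29,820 + $21,280 = $51,100
Conduct not knowing: the in-lieu enhancement does not apply.
Actual plus statutory damages: $110,020 + $51,100 = $161,120
Attorney fees: 40% of $161,120 = $64,448
Total before cap: $161,120 + $64,448 = $225,568
Cap at $351,900: $225,568 is within the cap, no reduction.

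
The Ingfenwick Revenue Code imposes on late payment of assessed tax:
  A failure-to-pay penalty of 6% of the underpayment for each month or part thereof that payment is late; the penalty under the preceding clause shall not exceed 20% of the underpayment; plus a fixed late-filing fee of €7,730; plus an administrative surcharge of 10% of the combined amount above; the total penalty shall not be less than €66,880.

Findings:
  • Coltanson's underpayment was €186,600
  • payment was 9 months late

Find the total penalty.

Accrued rate: 6% × 9 = 54%, capped at 20% → 20%
Failure-to-pay penalty: 20% of €186,600 = €37,320
Penalty before surcharge: €37,320 + €7,730 = €45,050
Administrative surcharge: 10% of €45,050 = €4,505
Total penalty: €45,050 + €4,505 = €49,555
Minimum €66,880: €49,555 is below the minimum → €66,880

€66,880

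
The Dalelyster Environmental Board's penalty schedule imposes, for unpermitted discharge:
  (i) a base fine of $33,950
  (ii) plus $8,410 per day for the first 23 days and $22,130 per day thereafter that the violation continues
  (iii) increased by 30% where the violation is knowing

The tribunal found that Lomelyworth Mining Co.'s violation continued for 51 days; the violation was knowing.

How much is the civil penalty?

First 23 days: 23 × $8,410 = $193,430
Remaining days: (51 − 23) × $22,130 = $619,640
Per-day component: $193,430 + $619,640 = $813,070
Base plus per-day: $33,950 + $813,070 = $847,020
Enhancement: 30% of $847,020 = $254,106
Enhanced fine: $847,020 + $254,106 = $1,101,126

$1,101,126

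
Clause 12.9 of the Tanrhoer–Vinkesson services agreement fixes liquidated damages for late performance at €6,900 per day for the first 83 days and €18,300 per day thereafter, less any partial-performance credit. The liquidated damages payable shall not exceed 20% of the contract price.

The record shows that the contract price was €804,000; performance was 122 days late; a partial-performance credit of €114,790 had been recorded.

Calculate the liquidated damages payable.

Liquidated damages: €160,800

First 83 days: 83 × €6,900 = €572,700
Remaining days: (122 − 83) × €18,300 = €713,700
Accrued per-day damages: €572,700 + €713,700 = €1,286,400
Less partial-performance credit: €1,286,400 − €114,790 = €1,171,610
Cap: 20% of €804,000 = €160,800
Cap at €160,800: €1,171,610 exceeds the cap → €160,800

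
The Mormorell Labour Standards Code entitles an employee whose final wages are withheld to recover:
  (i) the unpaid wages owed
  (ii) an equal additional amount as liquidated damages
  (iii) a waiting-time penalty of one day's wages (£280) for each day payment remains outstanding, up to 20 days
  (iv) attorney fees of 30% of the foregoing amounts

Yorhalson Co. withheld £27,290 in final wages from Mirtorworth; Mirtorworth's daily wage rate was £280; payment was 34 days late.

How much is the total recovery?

Liquidated damages (equal amount): £27,290
Penalty days: min(34, 20) = 20
Waiting-time penalty: 20 × £280 = £5,600
Subtotal: £27,290 + £27,290 + £5,600 = £60,180
Attorney fees: 30% of £60,180 = £18,054
Total award: £60,180 + £18,054 = £78,234

£78,234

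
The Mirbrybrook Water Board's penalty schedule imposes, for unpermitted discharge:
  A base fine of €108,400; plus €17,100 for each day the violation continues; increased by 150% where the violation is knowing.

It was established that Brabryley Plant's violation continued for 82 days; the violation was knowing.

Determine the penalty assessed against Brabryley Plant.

Civil penalty: €3,776,500

Per-day component: 82 × €17,100 = €1,402,200
Base plus per-day: €108,400 + €1,402,200 = €1,510,600
Enhancement: 150% of €1,510,600 = €2,265,900
Enhanced fine: €1,510,600 + €2,265,900 = €3,776,500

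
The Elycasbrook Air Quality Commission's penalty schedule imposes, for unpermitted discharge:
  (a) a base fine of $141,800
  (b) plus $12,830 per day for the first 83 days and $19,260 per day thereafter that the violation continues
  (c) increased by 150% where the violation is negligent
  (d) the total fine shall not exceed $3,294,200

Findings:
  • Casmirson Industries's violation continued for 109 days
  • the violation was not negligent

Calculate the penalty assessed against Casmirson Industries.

$1,707,450

First 83 days: 83 × $12,830 = $1,064,890
Remaining days: (109 − 83) × $19,260 = $500,760
Per-day component: $1,064,890 + $500,760 = $1,565,650
Base plus per-day: $141,800 + $1,565,650 = $1,707,450
The violation was not negligent: no 150% increase.
Cap at $3,294,200: $1,707,450 is within the cap, no reduction.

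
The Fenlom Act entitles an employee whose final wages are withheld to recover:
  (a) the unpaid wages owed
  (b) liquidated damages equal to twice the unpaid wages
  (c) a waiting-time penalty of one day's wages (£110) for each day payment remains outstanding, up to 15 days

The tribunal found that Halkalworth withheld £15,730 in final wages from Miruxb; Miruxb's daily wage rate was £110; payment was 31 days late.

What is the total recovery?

£48,840

Doubled: 2 × £15,730 = £31,460
Penalty days: min(31, 15) = 15
Waiting-time penalty: 15 × £110 = £1,650
Total award: £15,730 + £31,460 + £1,650 = £48,840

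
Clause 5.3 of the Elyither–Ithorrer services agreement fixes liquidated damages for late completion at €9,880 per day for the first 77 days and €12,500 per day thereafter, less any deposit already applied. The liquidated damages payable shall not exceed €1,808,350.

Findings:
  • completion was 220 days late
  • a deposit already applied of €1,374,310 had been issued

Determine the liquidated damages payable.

First 77 days: 77 × €9,880 = €760,760
Remaining days: (220 − 77) × €12,500 = €1,787,500
Accrued per-day damages: €760,760 + €1,787,500 = €2,548,260
Less deposit already applied: €2,548,260 − €1,374,310 = €1,173,950
Cap at €1,808,350: €1,173,950 is within the cap, no reduction.

€1,173,950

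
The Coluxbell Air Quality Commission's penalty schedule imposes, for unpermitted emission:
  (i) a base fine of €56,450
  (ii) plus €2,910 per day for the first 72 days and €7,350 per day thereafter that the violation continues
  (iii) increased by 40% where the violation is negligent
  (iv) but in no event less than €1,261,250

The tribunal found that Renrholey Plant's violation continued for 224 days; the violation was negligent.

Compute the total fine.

First 72 days: 72 × €2,910 = €209,520
Remaining days: (224 − 72) × €7,350 = €1,117,200
Per-day component: €209,520 + €1,117,200 = €1,326,720
Base plus per-day: €56,450 + €1,326,720 = €1,383,170
Enhancement: 40% of €1,383,170 = €553,268
Enhanced fine: €1,383,170 + €553,268 = €1,936,438
Minimum €1,261,250: €1,936,438 meets the minimum, no increase.

€1,936,438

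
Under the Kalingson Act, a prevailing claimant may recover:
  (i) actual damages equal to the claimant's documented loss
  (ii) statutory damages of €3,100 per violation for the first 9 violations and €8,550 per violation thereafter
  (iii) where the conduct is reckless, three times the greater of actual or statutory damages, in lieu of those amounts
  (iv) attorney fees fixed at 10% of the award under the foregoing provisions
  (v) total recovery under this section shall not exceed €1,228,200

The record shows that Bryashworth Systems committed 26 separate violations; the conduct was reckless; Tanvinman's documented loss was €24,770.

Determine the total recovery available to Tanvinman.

First 9 violations: 9 × €3,100 = €27,900
Remaining violations: (26 − 9) × €8,550 = €145,350
Statutory damages: €27,900 + €145,350 = €173,250
Greater of actual damages (€24,770) or statutory damages (€173,250): €173,250
Trebled: 3 × €173,250 = €519,750
Attorney fees: 10% of €519,750 = €51,975
Total before cap: €519,750 + €51,975 = €571,725
Cap at €1,228,200: €571,725 is within the cap, no reduction.

Total recovery: €571,725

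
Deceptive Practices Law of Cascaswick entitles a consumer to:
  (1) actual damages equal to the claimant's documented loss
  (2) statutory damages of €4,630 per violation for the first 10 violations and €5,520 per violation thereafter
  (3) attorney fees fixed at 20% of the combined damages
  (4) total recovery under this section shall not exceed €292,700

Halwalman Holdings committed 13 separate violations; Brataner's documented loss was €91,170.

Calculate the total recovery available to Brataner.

€184,836

First 10 violations: 10 × €4,630 = €46,300
Remaining violations: (13 − 10) × €5,520 = €16,560
Statutory damages: €46,300 + €16,560 = €62,860
Combined damages: €91,170 + €62,860 = €154,030
Attorney fees: 20% of €154,030 = €30,806
Total before cap: €154,030 + €30,806 = €184,836
Cap at €292,700: €184,836 is within the cap, no reduction.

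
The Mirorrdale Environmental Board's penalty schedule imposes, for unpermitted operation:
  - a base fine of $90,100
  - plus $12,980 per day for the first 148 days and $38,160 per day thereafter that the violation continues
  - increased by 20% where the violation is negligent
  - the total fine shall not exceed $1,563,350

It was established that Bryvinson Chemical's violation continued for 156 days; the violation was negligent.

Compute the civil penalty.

Civil penalty: $1,563,350

First 148 days: 148 × $12,980 = $1,921,040
Remaining days: (156 − 148) × $38,160 = $305,280
Per-day component: $1,921,040 + $305,280 = $2,226,320
Base plus per-day: $90,100 + $2,226,320 = $2,316,420
Enhancement: 20% of $2,316,420 = $463,284
Enhanced fine: $2,316,420 + $463,284 = $2,779,704
Cap at $1,563,350: $2,779,704 exceeds the cap → $1,563,350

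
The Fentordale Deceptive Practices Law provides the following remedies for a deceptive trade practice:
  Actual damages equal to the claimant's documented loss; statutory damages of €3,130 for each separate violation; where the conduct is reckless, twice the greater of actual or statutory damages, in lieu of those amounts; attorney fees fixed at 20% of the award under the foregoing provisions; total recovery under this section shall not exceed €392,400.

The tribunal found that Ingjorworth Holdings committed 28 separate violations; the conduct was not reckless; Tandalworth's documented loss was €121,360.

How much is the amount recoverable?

Statutory damages: 28 × €3,130 = €87,640
Conduct not reckless: the in-lieu enhancement does not apply.
Actual plus statutory damages: €121,360 + €87,640 = €209,000
Attorney fees: 20% of €209,000 = €41,800
Total before cap: €209,000 + €41,800 = €250,800
Cap at €392,400: €250,800 is within the cap, no reduction.

Total recovery: €250,800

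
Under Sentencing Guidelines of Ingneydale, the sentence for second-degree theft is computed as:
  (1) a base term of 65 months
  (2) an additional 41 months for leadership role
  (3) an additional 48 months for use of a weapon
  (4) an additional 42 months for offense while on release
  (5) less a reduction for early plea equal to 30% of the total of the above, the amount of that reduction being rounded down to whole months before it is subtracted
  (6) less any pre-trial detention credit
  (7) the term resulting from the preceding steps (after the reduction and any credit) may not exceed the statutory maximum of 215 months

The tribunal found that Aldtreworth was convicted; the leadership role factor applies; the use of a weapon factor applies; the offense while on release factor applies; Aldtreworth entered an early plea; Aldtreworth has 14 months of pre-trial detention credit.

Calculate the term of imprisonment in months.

Sentence: 124 months

Leadership role enhancement: +41 months
Use of a weapon enhancement: +48 months
Offense while on release enhancement: +42 months
Adjusted term: 65 months + 41 months + 48 months + 42 months = 196 months
Early plea reduction: 30% of 196 months = 58 months (rounded down)
After reduction: 196 − 58 = 138 months
Less pre-trial detention credit: 138 months − 14 months = 124 months
Cap at 215 months: 124 months is within the cap, no reduction.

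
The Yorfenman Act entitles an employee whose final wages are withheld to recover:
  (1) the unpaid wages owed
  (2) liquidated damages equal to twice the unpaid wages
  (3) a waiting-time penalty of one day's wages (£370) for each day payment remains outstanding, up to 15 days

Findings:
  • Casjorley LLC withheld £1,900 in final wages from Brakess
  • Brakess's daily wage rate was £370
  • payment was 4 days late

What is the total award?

£7,180

Doubled: 2 × £1,900 = £3,800
Penalty days: min(4, 15) = 4
Waiting-time penalty: 4 × £370 = £1,480
Total award: £1,900 + £3,800 + £1,480 = £7,180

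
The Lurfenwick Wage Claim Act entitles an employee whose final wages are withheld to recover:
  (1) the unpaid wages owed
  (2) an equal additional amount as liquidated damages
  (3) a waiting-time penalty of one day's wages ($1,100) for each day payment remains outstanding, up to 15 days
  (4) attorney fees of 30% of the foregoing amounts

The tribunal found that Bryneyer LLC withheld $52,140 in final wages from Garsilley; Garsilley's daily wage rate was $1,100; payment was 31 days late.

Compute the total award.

Liquidated damages (equal amount): $52,140
Penalty days: min(31, 15) = 15
Waiting-time penalty: 15 × $1,100 = $16,500
Subtotal: $52,140 + $52,140 + $16,500 = $120,780
Attorney fees: 30% of $120,780 = $36,234
Total award: $120,780 + $36,234 = $157,014

Total award: $157,014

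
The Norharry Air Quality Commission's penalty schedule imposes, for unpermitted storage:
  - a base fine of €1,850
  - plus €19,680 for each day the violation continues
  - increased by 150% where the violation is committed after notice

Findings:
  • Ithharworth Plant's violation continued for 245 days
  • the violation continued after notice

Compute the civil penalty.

Per-day component: 245 × €19,680 = €4,821,600
Base plus per-day: €1,850 + €4,821,600 = €4,823,450
Enhancement: 150% of €4,823,450 = €7,235,175
Enhanced fine: €4,823,450 + €7,235,175 = €12,058,625

€12,058,625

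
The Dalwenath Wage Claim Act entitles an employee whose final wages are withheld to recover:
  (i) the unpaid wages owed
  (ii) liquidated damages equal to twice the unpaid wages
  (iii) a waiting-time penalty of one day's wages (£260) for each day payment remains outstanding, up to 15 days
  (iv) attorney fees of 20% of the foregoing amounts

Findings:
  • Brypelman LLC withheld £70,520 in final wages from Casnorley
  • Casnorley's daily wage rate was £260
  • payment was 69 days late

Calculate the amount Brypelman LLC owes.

Doubled: 2 × £70,520 = £141,040
Penalty days: min(69, 15) = 15
Waiting-time penalty: 15 × £260 = £3,900
Subtotal: £70,520 + £141,040 + £3,900 = £215,460
Attorney fees: 20% of £215,460 = £43,092
Total award: £215,460 + £43,092 = £258,552

Total award: £258,552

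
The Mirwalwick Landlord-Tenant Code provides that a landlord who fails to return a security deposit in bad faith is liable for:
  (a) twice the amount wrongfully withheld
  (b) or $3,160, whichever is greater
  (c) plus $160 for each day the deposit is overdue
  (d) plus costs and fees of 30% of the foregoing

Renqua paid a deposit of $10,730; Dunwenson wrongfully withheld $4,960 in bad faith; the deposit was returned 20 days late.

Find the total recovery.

$17,056

Doubled: 2 × $4,960 = $9,920
Minimum $3,160: $9,920 meets the minimum, no increase.
Late-return penalty: 20 × $160 = $3,200
Damages plus late penalty: $9,920 + $3,200 = $13,120
Costs and fees: 30% of $13,120 = $3,936
Total recovery: $13,120 + $3,936 = $17,056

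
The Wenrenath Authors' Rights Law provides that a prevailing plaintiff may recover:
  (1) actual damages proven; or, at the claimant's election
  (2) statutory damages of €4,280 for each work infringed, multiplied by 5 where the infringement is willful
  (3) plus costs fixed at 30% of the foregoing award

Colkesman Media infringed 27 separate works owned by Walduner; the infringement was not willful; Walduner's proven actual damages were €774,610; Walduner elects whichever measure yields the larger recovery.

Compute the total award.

€1,006,993

Statutory damages: 27 × €4,280 = €115,560
Infringement not willful: no ×5 enhancement.
Greater of actual damages (€774,610) or statutory damages (€115,560): €774,610
Costs: 30% of €774,610 = €232,383
Award plus costs: €774,610 + €232,383 = €1,006,993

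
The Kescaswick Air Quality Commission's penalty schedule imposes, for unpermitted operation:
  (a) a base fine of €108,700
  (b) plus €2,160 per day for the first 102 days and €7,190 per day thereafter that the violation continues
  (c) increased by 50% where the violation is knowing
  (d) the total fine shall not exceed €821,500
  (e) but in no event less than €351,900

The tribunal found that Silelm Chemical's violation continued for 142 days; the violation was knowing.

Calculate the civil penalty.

First 102 days: 102 × €2,160 = €220,320
Remaining days: (142 − 102) × €7,190 = €287,600
Per-day component: €220,320 + €287,600 = €507,920
Base plus per-day: €108,700 + €507,920 = €616,620
Enhancement: 50% of €616,620 = €308,310
Enhanced fine: €616,620 + €308,310 = €924,930
Cap at €821,500: €924,930 exceeds the cap → €821,500
Minimum €351,900: €821,500 meets the minimum, no increase.

€821,500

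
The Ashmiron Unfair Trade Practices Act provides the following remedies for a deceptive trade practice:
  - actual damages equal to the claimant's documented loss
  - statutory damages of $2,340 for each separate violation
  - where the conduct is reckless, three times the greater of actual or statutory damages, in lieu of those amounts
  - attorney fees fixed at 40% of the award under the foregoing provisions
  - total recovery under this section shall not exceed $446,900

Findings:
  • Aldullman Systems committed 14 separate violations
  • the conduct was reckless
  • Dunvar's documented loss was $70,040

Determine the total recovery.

$294,168

Statutory damages: 14 × $2,340 = $32,760
Greater of actual damages ($70,040) or statutory damages ($32,760): $70,040
Trebled: 3 × $70,040 = $210,120
Attorney fees: 40% of $210,120 = $84,048
Total before cap: $210,120 + $84,048 = $294,168
Cap at $446,900: $294,168 is within the cap, no reduction.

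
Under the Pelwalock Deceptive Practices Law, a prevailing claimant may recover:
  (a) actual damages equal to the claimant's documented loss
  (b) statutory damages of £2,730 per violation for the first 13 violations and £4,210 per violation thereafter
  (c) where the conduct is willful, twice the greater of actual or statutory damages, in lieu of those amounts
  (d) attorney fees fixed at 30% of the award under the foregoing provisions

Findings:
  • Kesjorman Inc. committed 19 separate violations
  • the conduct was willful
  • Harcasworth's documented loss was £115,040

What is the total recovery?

£299,104

First 13 violations: 13 × £2,730 = £35,490
Remaining violations: (19 − 13) × £4,210 = £25,260
Statutory damages: £35,490 + £25,260 = £60,750
Greater of actual damages (£115,040) or statutory damages (£60,750): £115,040
Doubled: 2 × £115,040 = £230,080
Attorney fees: 30% of £230,080 = £69,024
Total recovery: £230,080 + £69,024 = £299,104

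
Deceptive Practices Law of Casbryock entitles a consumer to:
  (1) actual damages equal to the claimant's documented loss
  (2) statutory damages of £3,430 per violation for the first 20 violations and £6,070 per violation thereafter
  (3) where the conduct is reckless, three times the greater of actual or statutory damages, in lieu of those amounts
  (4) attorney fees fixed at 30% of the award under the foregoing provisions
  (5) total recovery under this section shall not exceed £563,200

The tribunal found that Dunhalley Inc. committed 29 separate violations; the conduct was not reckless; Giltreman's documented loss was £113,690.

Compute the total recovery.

First 20 violations: 20 × £3,430 = £68,600
Remaining violations: (29 − 20) × £6,070 = £54,630
Statutory damages: £68,600 + £54,630 = £123,230
Conduct not reckless: the in-lieu enhancement does not apply.
Actual plus statutory damages: £113,690 + £123,230 = £236,920
Attorney fees: 30% of £236,920 = £71,076
Total before cap: £236,920 + £71,076 = £307,996
Cap at £563,200: £307,996 is within the cap, no reduction.

£307,996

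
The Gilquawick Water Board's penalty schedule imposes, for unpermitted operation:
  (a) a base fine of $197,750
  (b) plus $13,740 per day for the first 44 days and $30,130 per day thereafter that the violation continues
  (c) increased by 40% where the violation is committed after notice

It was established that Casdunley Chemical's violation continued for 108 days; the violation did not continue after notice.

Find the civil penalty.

First 44 days: 44 × $13,740 = $604,560
Remaining days: (108 − 44) × $30,130 = $1,928,320
Per-day component: $604,560 + $1,928,320 = $2,532,880
Base plus per-day: $197,750 + $2,532,880 = $2,730,630
The violation did not continue after notice: no 40% increase.

$2,730,630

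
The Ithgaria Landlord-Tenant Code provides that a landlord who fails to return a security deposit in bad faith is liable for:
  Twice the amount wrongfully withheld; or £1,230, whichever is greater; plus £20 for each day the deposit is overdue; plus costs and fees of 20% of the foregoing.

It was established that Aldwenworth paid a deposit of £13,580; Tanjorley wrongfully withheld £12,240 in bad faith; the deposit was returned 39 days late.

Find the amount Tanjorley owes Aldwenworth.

£30,312

Doubled: 2 × £12,240 = £24,480
Minimum £1,230: £24,480 meets the minimum, no increase.
Late-return penalty: 39 × £20 = £780
Damages plus late penalty: £24,480 + £780 = £25,260
Costs and fees: 20% of £25,260 = £5,052
Total recovery: £25,260 + £5,052 = £30,312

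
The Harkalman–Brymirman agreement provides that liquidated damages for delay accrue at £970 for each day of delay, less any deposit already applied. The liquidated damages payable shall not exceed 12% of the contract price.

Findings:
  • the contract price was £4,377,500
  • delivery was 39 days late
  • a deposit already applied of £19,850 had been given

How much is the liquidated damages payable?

£17,980

Per-day damages: 39 × £970 = £37,830
Less deposit already applied: £37,830 − £19,850 = £17,980
Cap: 12% of £4,377,500 = £525,300
Cap at £525,300: £17,980 is within the cap, no reduction.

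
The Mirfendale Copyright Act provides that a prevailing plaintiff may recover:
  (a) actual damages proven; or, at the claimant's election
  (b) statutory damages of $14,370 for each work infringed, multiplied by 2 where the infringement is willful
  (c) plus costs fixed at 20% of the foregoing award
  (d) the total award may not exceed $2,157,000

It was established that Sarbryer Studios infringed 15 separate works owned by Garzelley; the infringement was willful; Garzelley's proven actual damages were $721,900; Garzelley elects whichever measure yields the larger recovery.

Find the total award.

Award: $866,280

Statutory damages: 15 × $14,370 = $215,550
Doubled: 2 × $215,550 = $431,100
Greater of actual damages ($721,900) or enhanced statutory damages ($431,100): $721,900
Costs: 20% of $721,900 = $144,380
Award plus costs: $721,900 + $144,380 = $866,280
Cap at $2,157,000: $866,280 is within the cap, no reduction.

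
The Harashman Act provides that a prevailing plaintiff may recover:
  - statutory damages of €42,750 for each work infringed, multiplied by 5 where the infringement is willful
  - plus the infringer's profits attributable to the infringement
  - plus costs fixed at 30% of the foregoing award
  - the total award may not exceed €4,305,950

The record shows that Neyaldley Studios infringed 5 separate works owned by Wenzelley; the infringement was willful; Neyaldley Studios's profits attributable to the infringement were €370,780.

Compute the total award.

Statutory damages: 5 × €42,750 = €213,750
Multiplied by 5: 5 × €213,750 = €1,068,750
Combined award: €1,068,750 + €370,780 = €1,439,530
Costs: 30% of €1,439,530 = €431,859
Award plus costs: €1,439,530 + €431,859 = €1,871,389
Cap at €4,305,950: €1,871,389 is within the cap, no reduction.

€1,871,389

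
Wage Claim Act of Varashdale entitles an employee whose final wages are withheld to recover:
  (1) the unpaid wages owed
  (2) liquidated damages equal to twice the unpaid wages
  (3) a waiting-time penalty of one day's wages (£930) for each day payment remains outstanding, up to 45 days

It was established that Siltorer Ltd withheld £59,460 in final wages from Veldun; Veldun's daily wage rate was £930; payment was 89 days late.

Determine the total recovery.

£220,230

Doubled: 2 × £59,460 = £118,920
Penalty days: min(89, 45) = 45
Waiting-time penalty: 45 × £930 = £41,850
Total award: £59,460 + £118,920 + £41,850 = £220,230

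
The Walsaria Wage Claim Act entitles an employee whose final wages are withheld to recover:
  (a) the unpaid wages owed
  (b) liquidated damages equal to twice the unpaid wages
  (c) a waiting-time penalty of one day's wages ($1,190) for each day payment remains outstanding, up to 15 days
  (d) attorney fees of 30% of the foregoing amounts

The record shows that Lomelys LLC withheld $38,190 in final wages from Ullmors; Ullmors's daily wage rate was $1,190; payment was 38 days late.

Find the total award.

Doubled: 2 × $38,190 = $76,380
Penalty days: min(38, 15) = 15
Waiting-time penalty: 15 × $1,190 = $17,850
Subtotal: $38,190 + $76,380 + $17,850 = $132,420
Attorney fees: 30% of $132,420 = $39,726
Total award: $132,420 + $39,726 = $172,146

$172,146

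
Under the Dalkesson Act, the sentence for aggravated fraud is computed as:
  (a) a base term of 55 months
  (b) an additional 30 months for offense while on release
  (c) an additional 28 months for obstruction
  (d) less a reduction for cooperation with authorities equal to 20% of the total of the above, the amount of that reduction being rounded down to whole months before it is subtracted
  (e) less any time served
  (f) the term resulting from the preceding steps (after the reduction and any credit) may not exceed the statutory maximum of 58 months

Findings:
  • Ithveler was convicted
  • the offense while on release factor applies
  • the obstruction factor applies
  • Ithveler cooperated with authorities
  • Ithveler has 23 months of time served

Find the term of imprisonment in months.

Offense while on release enhancement: +30 months
Obstruction enhancement: +28 months
Adjusted term: 55 months + 30 months + 28 months = 113 months
Cooperation with authorities reduction: 20% of 113 months = 22 months (rounded down)
After reduction: 113 − 22 = 91 months
Less time served: 91 months − 23 months = 68 months
Cap at 58 months: 68 months exceeds the cap → 58 months

58 months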